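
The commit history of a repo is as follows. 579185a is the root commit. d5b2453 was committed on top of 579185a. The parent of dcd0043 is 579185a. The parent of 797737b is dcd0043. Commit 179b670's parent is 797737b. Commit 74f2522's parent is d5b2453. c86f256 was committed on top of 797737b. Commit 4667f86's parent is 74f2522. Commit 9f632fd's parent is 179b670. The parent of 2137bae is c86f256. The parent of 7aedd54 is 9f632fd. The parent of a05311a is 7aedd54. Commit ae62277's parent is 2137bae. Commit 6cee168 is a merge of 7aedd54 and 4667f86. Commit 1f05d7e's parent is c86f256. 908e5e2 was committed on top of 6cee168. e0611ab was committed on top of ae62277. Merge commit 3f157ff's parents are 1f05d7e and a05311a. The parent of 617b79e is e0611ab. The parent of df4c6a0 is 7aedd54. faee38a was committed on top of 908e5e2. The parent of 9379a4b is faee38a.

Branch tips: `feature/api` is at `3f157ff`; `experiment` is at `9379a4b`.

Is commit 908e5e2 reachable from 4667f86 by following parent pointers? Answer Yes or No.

Ancestors of 4667f86: {4667f86, 579185a, 74f2522, d5b2453}.
908e5e2 is not in that set, so it is not an ancestor of 4667f86.

No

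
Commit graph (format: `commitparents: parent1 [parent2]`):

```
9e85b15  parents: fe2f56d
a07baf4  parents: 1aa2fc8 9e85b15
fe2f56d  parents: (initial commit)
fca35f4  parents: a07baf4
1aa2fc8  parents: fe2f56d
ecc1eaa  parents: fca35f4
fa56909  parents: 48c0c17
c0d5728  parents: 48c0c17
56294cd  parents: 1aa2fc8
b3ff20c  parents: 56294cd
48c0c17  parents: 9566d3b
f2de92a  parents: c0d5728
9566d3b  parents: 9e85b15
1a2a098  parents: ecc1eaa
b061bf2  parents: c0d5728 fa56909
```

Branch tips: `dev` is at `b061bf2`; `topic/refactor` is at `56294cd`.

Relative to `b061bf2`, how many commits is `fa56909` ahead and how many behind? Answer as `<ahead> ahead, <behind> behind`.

Reachable from fa56909: {48c0c17, 9566d3b, 9e85b15, fa56909, fe2f56d}.
Reachable from b061bf2: {48c0c17, 9566d3b, 9e85b15, b061bf2, c0d5728, fa56909, fe2f56d}.
Only in fa56909's history (ahead): {} — 0.
Only in b061bf2's history (behind): {b061bf2, c0d5728} — 2.

0 ahead, 2 behind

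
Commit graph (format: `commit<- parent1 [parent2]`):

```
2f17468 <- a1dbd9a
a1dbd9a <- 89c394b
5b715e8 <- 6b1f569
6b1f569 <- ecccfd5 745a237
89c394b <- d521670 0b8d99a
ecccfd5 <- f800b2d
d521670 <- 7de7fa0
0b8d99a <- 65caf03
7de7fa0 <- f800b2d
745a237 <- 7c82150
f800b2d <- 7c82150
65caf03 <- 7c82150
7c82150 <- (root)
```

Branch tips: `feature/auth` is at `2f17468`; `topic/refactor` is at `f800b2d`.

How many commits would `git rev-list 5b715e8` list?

Walking parent pointers from 5b715e8: reachable set = {5b715e8, 6b1f569, 745a237, 7c82150, ecccfd5, f800b2d}.
That is 6 commits.

6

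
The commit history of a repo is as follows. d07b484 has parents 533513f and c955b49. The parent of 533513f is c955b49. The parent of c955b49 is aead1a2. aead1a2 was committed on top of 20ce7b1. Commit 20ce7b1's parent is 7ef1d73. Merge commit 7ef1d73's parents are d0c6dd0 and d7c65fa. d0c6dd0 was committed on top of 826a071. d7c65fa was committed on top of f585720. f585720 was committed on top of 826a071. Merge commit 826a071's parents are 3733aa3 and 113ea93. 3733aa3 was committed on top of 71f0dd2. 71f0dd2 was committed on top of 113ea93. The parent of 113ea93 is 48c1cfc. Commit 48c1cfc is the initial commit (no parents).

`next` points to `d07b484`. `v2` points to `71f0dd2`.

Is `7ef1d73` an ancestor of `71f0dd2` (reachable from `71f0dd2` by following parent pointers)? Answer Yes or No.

Ancestors of 71f0dd2: {113ea93, 48c1cfc, 71f0dd2}.
7ef1d73 is not in that set, so it is not an ancestor of 71f0dd2.

No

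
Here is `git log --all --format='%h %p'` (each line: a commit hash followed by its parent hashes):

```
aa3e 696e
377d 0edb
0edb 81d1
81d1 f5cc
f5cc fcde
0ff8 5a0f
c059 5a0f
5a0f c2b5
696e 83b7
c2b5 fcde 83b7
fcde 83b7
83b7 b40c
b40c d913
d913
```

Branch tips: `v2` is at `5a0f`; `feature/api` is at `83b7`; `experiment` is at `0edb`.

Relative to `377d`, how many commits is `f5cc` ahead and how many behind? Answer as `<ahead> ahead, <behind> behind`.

Reachable from f5cc: {83b7, b40c, d913, f5cc, fcde}.
Reachable from 377d: {0edb, 377d, 81d1, 83b7, b40c, d913, f5cc, fcde}.
Only in f5cc's history (ahead): {} — 0.
Only in 377d's history (behind): {0edb, 377d, 81d1} — 3.

0 ahead, 3 behind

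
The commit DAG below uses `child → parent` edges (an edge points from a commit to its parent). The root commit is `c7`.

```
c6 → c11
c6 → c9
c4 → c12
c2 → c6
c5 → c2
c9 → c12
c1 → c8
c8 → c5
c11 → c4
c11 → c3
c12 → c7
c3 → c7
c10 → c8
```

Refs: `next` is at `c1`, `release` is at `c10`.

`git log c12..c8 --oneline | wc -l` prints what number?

Reachable from c8: {c11, c12, c2, c3, c4, c5, c6, c7, c8, c9}.
Reachable from c12: {c12, c7}.
In c8's history but not c12's: {c11, c2, c3, c4, c5, c6, c8, c9} — 8 commits.

8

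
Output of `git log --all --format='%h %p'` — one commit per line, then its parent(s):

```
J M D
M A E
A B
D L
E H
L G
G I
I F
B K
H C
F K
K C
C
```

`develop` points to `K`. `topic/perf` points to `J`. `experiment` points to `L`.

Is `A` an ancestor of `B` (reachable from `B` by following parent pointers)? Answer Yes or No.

Ancestors of B: {B, C, K}.
A is not in that set, so it is not an ancestor of B.

No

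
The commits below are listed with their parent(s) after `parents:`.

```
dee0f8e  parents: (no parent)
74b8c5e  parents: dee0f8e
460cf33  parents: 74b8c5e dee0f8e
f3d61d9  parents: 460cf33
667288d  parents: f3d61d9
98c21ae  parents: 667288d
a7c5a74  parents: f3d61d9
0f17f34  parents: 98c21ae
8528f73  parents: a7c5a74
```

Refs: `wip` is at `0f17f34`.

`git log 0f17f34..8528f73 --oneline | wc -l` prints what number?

2

Reachable from 8528f73: {460cf33, 74b8c5e, 8528f73, a7c5a74, dee0f8e, f3d61d9}.
Reachable from 0f17f34: {0f17f34, 460cf33, 667288d, 74b8c5e, 98c21ae, dee0f8e, f3d61d9}.
In 8528f73's history but not 0f17f34's: {8528f73, a7c5a74} — 2 commits.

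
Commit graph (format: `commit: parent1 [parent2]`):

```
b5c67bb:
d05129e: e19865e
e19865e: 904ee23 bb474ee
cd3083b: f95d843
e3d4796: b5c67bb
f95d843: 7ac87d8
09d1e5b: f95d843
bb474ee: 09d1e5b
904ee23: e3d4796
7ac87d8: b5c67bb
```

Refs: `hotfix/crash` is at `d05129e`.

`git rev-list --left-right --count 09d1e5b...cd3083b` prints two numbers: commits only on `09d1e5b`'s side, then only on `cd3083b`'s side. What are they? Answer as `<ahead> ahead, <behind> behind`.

Reachable from 09d1e5b: {09d1e5b, 7ac87d8, b5c67bb, f95d843}.
Reachable from cd3083b: {7ac87d8, b5c67bb, cd3083b, f95d843}.
Only in 09d1e5b's history (ahead): {09d1e5b} — 1.
Only in cd3083b's history (behind): {cd3083b} — 1.

1 ahead, 1 behind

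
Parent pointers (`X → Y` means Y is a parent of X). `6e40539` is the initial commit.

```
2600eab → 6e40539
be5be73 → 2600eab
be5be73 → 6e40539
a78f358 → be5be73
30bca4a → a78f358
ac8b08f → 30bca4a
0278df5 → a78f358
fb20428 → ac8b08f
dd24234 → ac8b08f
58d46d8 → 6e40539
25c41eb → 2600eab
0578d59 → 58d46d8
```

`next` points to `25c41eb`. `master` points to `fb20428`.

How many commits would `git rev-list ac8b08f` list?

6

Walking parent pointers from ac8b08f: reachable set = {2600eab, 30bca4a, 6e40539, a78f358, ac8b08f, be5be73}.
That is 6 commits.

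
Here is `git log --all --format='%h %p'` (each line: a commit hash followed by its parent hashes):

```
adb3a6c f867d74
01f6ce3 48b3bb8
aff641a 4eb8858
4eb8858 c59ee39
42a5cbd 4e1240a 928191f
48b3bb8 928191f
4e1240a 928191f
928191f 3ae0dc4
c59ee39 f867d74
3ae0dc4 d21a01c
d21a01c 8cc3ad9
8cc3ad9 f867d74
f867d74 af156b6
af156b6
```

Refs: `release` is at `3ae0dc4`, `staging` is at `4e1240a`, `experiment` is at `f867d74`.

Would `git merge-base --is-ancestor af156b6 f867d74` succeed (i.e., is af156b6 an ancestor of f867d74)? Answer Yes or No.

Ancestors of f867d74 (commits reachable by following parents): {af156b6, f867d74}.
af156b6 is in that set, so it is an ancestor of f867d74.

Yes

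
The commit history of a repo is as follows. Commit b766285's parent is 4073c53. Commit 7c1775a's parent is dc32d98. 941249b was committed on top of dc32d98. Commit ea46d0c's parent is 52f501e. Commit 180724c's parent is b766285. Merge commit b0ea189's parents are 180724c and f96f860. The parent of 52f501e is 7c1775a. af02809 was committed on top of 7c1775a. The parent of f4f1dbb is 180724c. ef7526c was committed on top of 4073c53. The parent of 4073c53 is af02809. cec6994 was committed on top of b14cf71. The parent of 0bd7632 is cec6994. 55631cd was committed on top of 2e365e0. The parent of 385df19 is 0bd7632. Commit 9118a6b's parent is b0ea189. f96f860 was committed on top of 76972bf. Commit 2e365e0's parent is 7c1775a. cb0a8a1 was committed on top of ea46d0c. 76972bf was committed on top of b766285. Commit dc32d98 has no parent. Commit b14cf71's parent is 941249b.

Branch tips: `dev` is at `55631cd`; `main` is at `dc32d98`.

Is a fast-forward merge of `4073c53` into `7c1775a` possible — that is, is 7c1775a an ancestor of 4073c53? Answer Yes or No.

Yes

A fast-forward from 7c1775a to 4073c53 is possible iff 7c1775a is an ancestor of 4073c53.
Ancestors of 4073c53: {4073c53, 7c1775a, af02809, dc32d98}.
7c1775a is among them, so fast-forward is possible.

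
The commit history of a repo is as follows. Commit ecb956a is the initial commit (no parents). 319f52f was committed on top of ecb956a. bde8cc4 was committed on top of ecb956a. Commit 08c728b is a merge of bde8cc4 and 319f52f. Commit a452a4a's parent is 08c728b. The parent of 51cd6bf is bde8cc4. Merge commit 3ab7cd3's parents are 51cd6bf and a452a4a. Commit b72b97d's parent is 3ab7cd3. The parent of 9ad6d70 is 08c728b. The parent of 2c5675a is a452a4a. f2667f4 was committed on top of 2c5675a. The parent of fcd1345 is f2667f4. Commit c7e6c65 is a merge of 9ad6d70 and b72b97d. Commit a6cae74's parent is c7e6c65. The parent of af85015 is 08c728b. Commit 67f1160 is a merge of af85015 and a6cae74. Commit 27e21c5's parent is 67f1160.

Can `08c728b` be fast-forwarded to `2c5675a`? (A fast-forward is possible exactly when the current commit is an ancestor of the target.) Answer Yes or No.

A fast-forward from 08c728b to 2c5675a is possible iff 08c728b is an ancestor of 2c5675a.
Ancestors of 2c5675a: {08c728b, 2c5675a, 319f52f, a452a4a, bde8cc4, ecb956a}.
08c728b is among them, so fast-forward is possible.

Yes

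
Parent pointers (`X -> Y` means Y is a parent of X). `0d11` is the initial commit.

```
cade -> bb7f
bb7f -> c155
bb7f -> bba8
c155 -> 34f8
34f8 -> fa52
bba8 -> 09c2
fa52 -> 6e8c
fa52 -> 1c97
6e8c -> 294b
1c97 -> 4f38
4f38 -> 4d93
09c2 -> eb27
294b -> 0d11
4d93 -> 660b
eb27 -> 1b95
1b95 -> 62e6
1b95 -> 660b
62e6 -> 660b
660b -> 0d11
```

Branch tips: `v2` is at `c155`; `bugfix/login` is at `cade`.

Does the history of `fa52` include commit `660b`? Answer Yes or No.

Yes

Ancestors of fa52 (commits reachable by following parents): {0d11, 1c97, 294b, 4d93, 4f38, 660b, 6e8c, fa52}.
660b is in that set, so it is an ancestor of fa52.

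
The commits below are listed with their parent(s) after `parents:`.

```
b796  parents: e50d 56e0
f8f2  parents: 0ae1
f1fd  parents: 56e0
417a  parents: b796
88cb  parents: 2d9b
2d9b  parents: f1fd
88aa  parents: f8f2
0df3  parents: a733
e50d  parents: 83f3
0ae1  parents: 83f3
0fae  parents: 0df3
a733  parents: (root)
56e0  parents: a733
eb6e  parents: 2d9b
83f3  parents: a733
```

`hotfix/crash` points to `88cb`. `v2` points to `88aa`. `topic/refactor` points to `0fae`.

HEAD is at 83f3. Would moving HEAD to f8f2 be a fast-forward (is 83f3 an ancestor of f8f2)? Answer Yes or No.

A fast-forward from 83f3 to f8f2 is possible iff 83f3 is an ancestor of f8f2.
Ancestors of f8f2: {0ae1, 83f3, a733, f8f2}.
83f3 is among them, so fast-forward is possible.

Yes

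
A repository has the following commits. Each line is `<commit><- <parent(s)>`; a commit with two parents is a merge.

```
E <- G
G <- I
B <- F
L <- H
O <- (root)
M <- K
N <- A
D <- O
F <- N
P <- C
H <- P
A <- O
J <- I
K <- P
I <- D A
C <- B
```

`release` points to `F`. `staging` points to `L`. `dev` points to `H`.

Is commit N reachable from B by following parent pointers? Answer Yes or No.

Yes

Ancestors of B (commits reachable by following parents): {A, B, F, N, O}.
N is in that set, so it is an ancestor of B.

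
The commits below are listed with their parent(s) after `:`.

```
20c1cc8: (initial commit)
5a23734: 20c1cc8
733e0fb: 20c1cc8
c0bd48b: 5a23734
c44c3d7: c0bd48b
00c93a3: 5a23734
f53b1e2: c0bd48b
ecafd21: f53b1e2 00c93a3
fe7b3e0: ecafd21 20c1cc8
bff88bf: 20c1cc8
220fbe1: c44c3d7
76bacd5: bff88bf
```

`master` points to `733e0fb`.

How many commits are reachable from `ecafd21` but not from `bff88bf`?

5

Reachable from ecafd21: {00c93a3, 20c1cc8, 5a23734, c0bd48b, ecafd21, f53b1e2}.
Reachable from bff88bf: {20c1cc8, bff88bf}.
In ecafd21's history but not bff88bf's: {00c93a3, 5a23734, c0bd48b, ecafd21, f53b1e2} — 5 commits.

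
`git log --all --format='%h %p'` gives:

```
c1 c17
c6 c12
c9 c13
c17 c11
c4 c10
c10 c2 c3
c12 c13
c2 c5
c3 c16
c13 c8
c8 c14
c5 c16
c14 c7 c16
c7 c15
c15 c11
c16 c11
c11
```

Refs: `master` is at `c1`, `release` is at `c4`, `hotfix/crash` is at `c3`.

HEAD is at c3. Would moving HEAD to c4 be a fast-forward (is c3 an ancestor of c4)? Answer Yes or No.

A fast-forward from c3 to c4 is possible iff c3 is an ancestor of c4.
Ancestors of c4: {c10, c11, c16, c2, c3, c4, c5}.
c3 is among them, so fast-forward is possible.

Yes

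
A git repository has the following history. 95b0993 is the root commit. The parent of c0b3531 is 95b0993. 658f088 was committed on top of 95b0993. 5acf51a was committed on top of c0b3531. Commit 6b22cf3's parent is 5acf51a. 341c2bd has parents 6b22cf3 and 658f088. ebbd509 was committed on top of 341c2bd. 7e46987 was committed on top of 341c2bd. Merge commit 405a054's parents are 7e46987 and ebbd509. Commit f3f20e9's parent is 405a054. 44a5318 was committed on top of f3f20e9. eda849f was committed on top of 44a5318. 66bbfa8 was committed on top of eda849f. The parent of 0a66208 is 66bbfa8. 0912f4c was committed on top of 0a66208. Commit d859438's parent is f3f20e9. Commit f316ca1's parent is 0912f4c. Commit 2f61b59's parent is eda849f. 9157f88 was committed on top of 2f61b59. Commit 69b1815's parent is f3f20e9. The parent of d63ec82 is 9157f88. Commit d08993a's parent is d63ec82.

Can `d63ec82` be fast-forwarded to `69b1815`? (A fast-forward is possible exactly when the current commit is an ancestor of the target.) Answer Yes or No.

A fast-forward from d63ec82 to 69b1815 is possible iff d63ec82 is an ancestor of 69b1815.
Ancestors of 69b1815: {341c2bd, 405a054, 5acf51a, 658f088, 69b1815, 6b22cf3, 7e46987, 95b0993, c0b3531, ebbd509, f3f20e9}.
d63ec82 is not among them, so fast-forward is not possible.

No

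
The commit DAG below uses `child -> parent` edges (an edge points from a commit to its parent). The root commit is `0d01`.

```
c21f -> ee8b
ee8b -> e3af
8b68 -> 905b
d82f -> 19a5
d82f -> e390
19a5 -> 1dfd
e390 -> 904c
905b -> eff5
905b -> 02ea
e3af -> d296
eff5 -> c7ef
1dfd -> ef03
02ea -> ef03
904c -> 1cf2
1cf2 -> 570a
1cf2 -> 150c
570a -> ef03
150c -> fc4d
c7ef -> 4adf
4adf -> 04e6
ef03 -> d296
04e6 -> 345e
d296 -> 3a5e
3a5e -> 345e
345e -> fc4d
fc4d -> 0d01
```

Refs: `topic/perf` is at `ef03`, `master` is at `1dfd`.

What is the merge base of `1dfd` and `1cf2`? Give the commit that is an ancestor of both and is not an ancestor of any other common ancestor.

Ancestors of 1dfd: {0d01, 1dfd, 345e, 3a5e, d296, ef03, fc4d}.
Ancestors of 1cf2: {0d01, 150c, 1cf2, 345e, 3a5e, 570a, d296, ef03, fc4d}.
Common ancestors: {0d01, 345e, 3a5e, d296, ef03, fc4d}.
Among these, ef03 is not an ancestor of any other common ancestor — it is the merge base.

ef03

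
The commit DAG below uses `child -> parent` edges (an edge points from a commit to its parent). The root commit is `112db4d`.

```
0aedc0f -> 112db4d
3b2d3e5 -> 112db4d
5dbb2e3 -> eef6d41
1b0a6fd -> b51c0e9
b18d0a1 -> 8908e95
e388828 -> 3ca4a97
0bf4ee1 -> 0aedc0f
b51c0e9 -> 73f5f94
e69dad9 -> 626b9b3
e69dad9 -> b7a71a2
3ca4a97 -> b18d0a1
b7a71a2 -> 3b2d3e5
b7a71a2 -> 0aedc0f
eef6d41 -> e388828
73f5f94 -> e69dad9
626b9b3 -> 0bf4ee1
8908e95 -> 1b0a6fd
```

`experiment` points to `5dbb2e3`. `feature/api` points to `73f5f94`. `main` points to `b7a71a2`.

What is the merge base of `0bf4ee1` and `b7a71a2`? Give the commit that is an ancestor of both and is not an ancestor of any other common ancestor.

0aedc0f

Ancestors of 0bf4ee1: {0aedc0f, 0bf4ee1, 112db4d}.
Ancestors of b7a71a2: {0aedc0f, 112db4d, 3b2d3e5, b7a71a2}.
Common ancestors: {0aedc0f, 112db4d}.
Among these, 0aedc0f is not an ancestor of any other common ancestor — it is the merge base.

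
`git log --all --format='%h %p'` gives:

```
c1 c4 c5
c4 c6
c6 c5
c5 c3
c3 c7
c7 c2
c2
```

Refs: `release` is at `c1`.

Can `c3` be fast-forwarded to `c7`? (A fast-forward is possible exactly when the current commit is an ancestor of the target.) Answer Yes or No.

A fast-forward from c3 to c7 is possible iff c3 is an ancestor of c7.
Ancestors of c7: {c2, c7}.
c3 is not among them, so fast-forward is not possible.

No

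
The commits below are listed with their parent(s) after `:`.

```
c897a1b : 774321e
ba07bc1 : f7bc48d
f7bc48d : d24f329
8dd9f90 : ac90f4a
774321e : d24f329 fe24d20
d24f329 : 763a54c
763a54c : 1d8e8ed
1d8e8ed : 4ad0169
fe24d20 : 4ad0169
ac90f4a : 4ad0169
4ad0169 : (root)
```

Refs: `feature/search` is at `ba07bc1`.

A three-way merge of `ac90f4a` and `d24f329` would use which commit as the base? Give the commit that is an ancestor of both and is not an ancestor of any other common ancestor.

4ad0169

Ancestors of ac90f4a: {4ad0169, ac90f4a}.
Ancestors of d24f329: {1d8e8ed, 4ad0169, 763a54c, d24f329}.
Common ancestors: {4ad0169}.
The only common ancestor is 4ad0169, so it is the merge base.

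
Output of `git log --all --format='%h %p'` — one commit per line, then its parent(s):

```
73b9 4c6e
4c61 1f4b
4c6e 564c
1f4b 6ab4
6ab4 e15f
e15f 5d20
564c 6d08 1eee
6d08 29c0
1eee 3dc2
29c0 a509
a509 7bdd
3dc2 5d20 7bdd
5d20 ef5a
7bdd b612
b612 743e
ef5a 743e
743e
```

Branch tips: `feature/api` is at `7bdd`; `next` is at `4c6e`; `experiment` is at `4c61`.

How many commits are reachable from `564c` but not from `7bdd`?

Reachable from 564c: {1eee, 29c0, 3dc2, 564c, 5d20, 6d08, 743e, 7bdd, a509, b612, ef5a}.
Reachable from 7bdd: {743e, 7bdd, b612}.
In 564c's history but not 7bdd's: {1eee, 29c0, 3dc2, 564c, 5d20, 6d08, a509, ef5a} — 8 commits.

8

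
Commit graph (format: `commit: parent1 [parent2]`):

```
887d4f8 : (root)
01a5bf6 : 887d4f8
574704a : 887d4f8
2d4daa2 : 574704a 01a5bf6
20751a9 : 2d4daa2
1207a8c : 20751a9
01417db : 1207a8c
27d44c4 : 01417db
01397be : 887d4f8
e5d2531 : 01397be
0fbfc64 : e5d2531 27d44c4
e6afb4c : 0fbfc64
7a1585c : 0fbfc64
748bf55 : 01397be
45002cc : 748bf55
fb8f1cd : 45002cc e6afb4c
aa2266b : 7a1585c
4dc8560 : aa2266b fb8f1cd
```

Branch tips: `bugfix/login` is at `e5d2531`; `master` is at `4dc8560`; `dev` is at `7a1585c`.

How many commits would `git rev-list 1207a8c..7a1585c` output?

Reachable from 7a1585c: {01397be, 01417db, 01a5bf6, 0fbfc64, 1207a8c, 20751a9, 27d44c4, 2d4daa2, 574704a, 7a1585c, 887d4f8, e5d2531}.
Reachable from 1207a8c: {01a5bf6, 1207a8c, 20751a9, 2d4daa2, 574704a, 887d4f8}.
In 7a1585c's history but not 1207a8c's: {01397be, 01417db, 0fbfc64, 27d44c4, 7a1585c, e5d2531} — 6 commits.

6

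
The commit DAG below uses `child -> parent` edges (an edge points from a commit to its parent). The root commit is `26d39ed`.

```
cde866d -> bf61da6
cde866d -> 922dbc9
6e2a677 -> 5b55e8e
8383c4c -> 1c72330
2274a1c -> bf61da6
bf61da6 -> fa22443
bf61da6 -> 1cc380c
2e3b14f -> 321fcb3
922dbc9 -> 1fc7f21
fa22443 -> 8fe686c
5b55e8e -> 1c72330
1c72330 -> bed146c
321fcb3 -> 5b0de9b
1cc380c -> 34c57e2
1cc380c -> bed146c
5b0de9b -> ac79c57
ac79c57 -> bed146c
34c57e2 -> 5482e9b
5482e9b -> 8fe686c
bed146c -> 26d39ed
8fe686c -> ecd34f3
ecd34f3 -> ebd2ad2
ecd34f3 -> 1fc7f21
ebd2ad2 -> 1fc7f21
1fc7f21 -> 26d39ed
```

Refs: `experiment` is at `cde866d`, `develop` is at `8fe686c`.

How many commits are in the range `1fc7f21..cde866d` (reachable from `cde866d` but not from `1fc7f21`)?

11

Reachable from cde866d: {1cc380c, 1fc7f21, 26d39ed, 34c57e2, 5482e9b, 8fe686c, 922dbc9, bed146c, bf61da6, cde866d, ebd2ad2, ecd34f3, fa22443}.
Reachable from 1fc7f21: {1fc7f21, 26d39ed}.
In cde866d's history but not 1fc7f21's: {1cc380c, 34c57e2, 5482e9b, 8fe686c, 922dbc9, bed146c, bf61da6, cde866d, ebd2ad2, ecd34f3, fa22443} — 11 commits.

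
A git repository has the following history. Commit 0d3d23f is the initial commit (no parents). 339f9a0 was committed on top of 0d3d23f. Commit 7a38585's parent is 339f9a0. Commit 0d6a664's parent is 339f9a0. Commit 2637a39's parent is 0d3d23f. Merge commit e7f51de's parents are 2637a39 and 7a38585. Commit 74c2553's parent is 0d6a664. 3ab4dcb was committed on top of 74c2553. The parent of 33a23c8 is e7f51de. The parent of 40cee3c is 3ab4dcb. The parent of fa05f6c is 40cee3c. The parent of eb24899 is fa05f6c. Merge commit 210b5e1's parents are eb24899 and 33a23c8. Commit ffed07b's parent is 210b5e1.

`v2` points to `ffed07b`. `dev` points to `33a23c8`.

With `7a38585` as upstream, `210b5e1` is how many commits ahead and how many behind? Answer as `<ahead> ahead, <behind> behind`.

Reachable from 210b5e1: {0d3d23f, 0d6a664, 210b5e1, 2637a39, 339f9a0, 33a23c8, 3ab4dcb, 40cee3c, 74c2553, 7a38585, e7f51de, eb24899, fa05f6c}.
Reachable from 7a38585: {0d3d23f, 339f9a0, 7a38585}.
Only in 210b5e1's history (ahead): {0d6a664, 210b5e1, 2637a39, 33a23c8, 3ab4dcb, 40cee3c, 74c2553, e7f51de, eb24899, fa05f6c} — 10.
Only in 7a38585's history (behind): {} — 0.

10 ahead, 0 behind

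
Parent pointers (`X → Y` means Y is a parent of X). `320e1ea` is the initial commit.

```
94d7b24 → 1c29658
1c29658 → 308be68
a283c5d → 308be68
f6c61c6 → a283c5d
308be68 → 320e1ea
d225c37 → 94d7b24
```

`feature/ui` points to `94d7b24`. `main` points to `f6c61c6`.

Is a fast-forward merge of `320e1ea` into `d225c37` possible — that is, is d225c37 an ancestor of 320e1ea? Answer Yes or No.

No

A fast-forward from d225c37 to 320e1ea is possible iff d225c37 is an ancestor of 320e1ea.
Ancestors of 320e1ea: {320e1ea}.
d225c37 is not among them, so fast-forward is not possible.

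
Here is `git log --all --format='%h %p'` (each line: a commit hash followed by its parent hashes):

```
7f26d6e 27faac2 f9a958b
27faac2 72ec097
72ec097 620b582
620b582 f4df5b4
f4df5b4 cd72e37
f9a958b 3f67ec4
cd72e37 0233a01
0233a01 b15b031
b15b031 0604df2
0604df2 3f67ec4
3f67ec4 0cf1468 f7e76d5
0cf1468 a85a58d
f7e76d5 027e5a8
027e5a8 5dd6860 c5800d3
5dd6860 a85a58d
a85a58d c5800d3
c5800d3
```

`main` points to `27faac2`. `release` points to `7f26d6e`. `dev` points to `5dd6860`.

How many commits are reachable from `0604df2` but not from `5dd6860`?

Reachable from 0604df2: {027e5a8, 0604df2, 0cf1468, 3f67ec4, 5dd6860, a85a58d, c5800d3, f7e76d5}.
Reachable from 5dd6860: {5dd6860, a85a58d, c5800d3}.
In 0604df2's history but not 5dd6860's: {027e5a8, 0604df2, 0cf1468, 3f67ec4, f7e76d5} — 5 commits.

5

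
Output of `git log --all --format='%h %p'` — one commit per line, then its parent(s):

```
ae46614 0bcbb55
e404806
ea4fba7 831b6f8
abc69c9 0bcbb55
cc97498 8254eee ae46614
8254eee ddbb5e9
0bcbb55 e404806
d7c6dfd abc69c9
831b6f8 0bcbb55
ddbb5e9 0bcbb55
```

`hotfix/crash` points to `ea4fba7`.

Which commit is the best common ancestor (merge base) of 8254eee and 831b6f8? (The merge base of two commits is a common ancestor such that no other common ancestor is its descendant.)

Ancestors of 8254eee: {0bcbb55, 8254eee, ddbb5e9, e404806}.
Ancestors of 831b6f8: {0bcbb55, 831b6f8, e404806}.
Common ancestors: {0bcbb55, e404806}.
Among these, 0bcbb55 is not an ancestor of any other common ancestor — it is the merge base.

0bcbb55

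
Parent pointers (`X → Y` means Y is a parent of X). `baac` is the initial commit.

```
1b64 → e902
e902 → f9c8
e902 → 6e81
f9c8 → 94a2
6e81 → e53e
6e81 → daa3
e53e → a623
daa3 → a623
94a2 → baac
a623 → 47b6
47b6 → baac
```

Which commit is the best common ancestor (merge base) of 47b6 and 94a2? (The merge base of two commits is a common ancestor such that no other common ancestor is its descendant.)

baac

Ancestors of 47b6: {47b6, baac}.
Ancestors of 94a2: {94a2, baac}.
Common ancestors: {baac}.
The only common ancestor is baac, so it is the merge base.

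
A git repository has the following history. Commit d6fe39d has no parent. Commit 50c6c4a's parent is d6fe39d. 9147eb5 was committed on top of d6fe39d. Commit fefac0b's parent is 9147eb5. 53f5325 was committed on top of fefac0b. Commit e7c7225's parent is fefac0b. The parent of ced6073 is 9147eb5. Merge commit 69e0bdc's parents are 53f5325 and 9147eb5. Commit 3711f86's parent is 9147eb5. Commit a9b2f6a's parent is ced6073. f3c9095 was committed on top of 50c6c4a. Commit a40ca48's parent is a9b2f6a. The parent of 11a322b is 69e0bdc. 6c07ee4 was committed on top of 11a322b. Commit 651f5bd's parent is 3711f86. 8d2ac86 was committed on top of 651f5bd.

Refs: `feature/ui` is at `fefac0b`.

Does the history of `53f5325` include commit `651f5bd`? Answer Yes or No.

Ancestors of 53f5325: {53f5325, 9147eb5, d6fe39d, fefac0b}.
651f5bd is not in that set, so it is not an ancestor of 53f5325.

No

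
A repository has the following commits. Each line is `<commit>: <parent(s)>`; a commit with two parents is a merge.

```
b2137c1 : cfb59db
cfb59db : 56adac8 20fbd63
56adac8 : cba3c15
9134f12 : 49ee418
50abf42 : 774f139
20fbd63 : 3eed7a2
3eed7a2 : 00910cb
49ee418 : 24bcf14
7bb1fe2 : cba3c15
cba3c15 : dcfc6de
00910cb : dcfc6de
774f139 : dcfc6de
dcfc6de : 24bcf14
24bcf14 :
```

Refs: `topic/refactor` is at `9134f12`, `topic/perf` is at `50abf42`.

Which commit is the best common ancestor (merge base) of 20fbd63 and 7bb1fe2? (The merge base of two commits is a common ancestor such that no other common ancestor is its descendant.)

Ancestors of 20fbd63: {00910cb, 20fbd63, 24bcf14, 3eed7a2, dcfc6de}.
Ancestors of 7bb1fe2: {24bcf14, 7bb1fe2, cba3c15, dcfc6de}.
Common ancestors: {24bcf14, dcfc6de}.
Among these, dcfc6de is not an ancestor of any other common ancestor — it is the merge base.

dcfc6de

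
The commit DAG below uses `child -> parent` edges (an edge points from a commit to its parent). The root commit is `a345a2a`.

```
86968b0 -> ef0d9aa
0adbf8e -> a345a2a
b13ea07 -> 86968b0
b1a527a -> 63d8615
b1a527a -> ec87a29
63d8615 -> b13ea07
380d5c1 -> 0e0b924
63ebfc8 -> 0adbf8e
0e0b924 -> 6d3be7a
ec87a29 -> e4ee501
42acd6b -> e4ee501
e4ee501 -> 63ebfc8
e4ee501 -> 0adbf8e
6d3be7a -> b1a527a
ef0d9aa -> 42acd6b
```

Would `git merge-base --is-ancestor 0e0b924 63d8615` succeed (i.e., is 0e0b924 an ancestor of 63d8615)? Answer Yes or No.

No

Ancestors of 63d8615: {0adbf8e, 42acd6b, 63d8615, 63ebfc8, 86968b0, a345a2a, b13ea07, e4ee501, ef0d9aa}.
0e0b924 is not in that set, so it is not an ancestor of 63d8615.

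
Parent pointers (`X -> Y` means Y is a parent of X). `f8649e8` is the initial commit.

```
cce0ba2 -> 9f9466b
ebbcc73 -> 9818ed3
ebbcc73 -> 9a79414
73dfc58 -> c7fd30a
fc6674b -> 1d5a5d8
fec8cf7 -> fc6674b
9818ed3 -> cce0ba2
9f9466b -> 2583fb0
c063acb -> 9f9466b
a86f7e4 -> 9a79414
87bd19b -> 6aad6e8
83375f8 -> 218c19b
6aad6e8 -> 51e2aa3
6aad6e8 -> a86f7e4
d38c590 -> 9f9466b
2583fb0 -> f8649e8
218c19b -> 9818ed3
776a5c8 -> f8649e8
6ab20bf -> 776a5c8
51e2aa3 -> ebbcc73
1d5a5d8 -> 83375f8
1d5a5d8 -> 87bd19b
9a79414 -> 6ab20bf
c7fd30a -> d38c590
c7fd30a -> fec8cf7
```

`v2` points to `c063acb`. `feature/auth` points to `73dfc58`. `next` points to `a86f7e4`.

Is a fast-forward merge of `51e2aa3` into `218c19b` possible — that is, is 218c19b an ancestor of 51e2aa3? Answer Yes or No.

No

A fast-forward from 218c19b to 51e2aa3 is possible iff 218c19b is an ancestor of 51e2aa3.
Ancestors of 51e2aa3: {2583fb0, 51e2aa3, 6ab20bf, 776a5c8, 9818ed3, 9a79414, 9f9466b, cce0ba2, ebbcc73, f8649e8}.
218c19b is not among them, so fast-forward is not possible.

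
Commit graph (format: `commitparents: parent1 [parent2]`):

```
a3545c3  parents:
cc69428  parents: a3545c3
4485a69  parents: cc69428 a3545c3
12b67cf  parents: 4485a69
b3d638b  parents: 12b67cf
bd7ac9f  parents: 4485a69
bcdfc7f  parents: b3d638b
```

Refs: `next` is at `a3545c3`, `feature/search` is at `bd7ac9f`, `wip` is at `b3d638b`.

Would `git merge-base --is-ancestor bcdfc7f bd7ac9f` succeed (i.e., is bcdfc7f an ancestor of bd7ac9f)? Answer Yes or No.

Ancestors of bd7ac9f: {4485a69, a3545c3, bd7ac9f, cc69428}.
bcdfc7f is not in that set, so it is not an ancestor of bd7ac9f.

No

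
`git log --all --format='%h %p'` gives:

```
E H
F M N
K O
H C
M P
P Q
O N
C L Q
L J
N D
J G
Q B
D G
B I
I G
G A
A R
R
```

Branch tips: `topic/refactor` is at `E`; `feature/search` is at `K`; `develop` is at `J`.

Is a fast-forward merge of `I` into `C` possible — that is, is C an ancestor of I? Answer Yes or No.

No

A fast-forward from C to I is possible iff C is an ancestor of I.
Ancestors of I: {A, G, I, R}.
C is not among them, so fast-forward is not possible.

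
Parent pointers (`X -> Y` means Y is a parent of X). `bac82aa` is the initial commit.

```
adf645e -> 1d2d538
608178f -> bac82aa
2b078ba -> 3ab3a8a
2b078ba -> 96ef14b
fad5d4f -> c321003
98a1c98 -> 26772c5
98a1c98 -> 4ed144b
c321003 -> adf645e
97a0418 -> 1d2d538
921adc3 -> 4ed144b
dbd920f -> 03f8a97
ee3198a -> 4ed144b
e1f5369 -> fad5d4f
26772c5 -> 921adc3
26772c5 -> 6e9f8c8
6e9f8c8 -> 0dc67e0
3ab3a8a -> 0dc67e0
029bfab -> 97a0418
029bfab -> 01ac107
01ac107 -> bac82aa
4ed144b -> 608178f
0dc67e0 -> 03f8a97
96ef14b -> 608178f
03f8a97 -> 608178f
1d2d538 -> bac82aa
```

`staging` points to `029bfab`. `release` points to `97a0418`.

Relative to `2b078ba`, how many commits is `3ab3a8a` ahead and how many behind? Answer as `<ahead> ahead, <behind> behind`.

Reachable from 3ab3a8a: {03f8a97, 0dc67e0, 3ab3a8a, 608178f, bac82aa}.
Reachable from 2b078ba: {03f8a97, 0dc67e0, 2b078ba, 3ab3a8a, 608178f, 96ef14b, bac82aa}.
Only in 3ab3a8a's history (ahead): {} — 0.
Only in 2b078ba's history (behind): {2b078ba, 96ef14b} — 2.

0 ahead, 2 behind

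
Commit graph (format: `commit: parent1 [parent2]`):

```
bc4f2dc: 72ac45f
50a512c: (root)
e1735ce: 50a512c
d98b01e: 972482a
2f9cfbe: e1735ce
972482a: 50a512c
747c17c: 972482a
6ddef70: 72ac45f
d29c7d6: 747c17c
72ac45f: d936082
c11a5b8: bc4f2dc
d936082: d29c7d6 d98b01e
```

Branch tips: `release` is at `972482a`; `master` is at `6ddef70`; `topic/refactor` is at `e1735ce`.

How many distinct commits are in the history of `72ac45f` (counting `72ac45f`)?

7

Walking parent pointers from 72ac45f: reachable set = {50a512c, 72ac45f, 747c17c, 972482a, d29c7d6, d936082, d98b01e}.
That is 7 commits.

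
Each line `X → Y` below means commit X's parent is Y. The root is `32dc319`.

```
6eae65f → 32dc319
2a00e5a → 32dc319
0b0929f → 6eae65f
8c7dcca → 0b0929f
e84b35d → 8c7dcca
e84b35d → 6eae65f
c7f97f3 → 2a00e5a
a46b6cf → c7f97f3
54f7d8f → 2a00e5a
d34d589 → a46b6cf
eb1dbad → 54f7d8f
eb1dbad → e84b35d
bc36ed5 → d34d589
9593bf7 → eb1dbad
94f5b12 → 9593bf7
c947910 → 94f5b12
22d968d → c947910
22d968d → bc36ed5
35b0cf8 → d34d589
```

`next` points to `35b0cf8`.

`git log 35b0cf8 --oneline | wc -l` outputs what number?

Walking parent pointers from 35b0cf8: reachable set = {2a00e5a, 32dc319, 35b0cf8, a46b6cf, c7f97f3, d34d589}.
That is 6 commits.

6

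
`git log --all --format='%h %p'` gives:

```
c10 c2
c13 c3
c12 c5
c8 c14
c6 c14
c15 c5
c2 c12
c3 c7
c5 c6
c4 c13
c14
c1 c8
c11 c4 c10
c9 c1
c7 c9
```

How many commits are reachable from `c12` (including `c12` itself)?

Walking parent pointers from c12: reachable set = {c12, c14, c5, c6}.
That is 4 commits.

4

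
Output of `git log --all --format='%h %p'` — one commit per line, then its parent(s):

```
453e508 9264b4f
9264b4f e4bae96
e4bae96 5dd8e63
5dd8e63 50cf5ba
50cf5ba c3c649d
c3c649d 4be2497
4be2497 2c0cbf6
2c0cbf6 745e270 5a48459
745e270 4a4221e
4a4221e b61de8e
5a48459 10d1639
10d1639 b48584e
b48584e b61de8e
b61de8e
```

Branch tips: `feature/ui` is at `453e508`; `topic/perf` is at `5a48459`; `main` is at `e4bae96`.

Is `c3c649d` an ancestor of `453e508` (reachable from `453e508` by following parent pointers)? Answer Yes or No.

Ancestors of 453e508 (commits reachable by following parents): {10d1639, 2c0cbf6, 453e508, 4a4221e, 4be2497, 50cf5ba, 5a48459, 5dd8e63, 745e270, 9264b4f, b48584e, b61de8e, c3c649d, e4bae96}.
c3c649d is in that set, so it is an ancestor of 453e508.

Yes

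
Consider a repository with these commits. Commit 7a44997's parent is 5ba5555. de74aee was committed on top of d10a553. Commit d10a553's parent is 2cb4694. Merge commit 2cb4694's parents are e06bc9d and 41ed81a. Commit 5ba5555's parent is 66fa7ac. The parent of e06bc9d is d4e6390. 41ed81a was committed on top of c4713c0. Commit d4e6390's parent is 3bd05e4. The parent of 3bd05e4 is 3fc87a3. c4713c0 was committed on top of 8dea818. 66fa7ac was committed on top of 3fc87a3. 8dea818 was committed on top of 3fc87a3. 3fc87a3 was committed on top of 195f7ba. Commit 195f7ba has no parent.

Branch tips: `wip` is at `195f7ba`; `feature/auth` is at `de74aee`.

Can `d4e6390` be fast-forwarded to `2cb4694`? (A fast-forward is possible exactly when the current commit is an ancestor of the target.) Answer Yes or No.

Yes

A fast-forward from d4e6390 to 2cb4694 is possible iff d4e6390 is an ancestor of 2cb4694.
Ancestors of 2cb4694: {195f7ba, 2cb4694, 3bd05e4, 3fc87a3, 41ed81a, 8dea818, c4713c0, d4e6390, e06bc9d}.
d4e6390 is among them, so fast-forward is possible.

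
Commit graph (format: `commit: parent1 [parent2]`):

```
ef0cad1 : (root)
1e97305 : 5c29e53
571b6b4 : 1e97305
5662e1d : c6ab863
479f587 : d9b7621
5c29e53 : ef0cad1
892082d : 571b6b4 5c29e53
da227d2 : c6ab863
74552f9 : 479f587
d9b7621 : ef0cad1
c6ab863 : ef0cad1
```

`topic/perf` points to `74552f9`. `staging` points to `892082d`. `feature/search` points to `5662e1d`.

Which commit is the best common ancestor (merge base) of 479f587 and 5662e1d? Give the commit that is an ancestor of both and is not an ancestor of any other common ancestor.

ef0cad1

Ancestors of 479f587: {479f587, d9b7621, ef0cad1}.
Ancestors of 5662e1d: {5662e1d, c6ab863, ef0cad1}.
Common ancestors: {ef0cad1}.
The only common ancestor is ef0cad1, so it is the merge base.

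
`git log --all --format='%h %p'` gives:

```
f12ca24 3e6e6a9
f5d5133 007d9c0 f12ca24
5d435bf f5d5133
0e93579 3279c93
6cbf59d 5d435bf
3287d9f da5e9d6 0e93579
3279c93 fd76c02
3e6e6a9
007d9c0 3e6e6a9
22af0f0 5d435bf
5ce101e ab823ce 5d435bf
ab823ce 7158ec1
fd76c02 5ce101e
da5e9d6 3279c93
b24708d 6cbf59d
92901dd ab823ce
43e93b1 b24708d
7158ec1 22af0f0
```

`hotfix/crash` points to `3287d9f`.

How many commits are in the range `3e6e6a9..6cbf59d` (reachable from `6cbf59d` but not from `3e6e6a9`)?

Reachable from 6cbf59d: {007d9c0, 3e6e6a9, 5d435bf, 6cbf59d, f12ca24, f5d5133}.
Reachable from 3e6e6a9: {3e6e6a9}.
In 6cbf59d's history but not 3e6e6a9's: {007d9c0, 5d435bf, 6cbf59d, f12ca24, f5d5133} — 5 commits.

5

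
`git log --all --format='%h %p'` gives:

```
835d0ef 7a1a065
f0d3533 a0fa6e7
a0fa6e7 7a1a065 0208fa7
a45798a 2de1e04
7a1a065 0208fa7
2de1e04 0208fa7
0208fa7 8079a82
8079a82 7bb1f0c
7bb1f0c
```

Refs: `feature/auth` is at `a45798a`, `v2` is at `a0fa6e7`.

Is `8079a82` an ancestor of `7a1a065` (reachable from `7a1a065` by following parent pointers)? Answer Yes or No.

Yes

Ancestors of 7a1a065 (commits reachable by following parents): {0208fa7, 7a1a065, 7bb1f0c, 8079a82}.
8079a82 is in that set, so it is an ancestor of 7a1a065.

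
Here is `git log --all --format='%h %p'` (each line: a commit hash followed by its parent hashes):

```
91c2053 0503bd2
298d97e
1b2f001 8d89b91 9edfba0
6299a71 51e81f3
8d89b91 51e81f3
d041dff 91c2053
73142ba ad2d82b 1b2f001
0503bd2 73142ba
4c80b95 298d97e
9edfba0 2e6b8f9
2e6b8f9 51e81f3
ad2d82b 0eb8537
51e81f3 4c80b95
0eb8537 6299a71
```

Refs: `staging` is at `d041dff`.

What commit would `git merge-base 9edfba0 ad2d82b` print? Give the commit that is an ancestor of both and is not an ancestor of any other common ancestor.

Ancestors of 9edfba0: {298d97e, 2e6b8f9, 4c80b95, 51e81f3, 9edfba0}.
Ancestors of ad2d82b: {0eb8537, 298d97e, 4c80b95, 51e81f3, 6299a71, ad2d82b}.
Common ancestors: {298d97e, 4c80b95, 51e81f3}.
Among these, 51e81f3 is not an ancestor of any other common ancestor — it is the merge base.

51e81f3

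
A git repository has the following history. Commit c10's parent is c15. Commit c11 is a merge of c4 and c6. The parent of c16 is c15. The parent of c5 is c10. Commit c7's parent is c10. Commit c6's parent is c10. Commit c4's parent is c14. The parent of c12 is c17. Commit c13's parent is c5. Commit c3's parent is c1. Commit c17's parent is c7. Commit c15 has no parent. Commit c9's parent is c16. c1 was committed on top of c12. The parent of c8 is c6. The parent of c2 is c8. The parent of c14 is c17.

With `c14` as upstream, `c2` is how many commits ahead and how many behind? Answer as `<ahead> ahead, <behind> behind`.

Reachable from c2: {c10, c15, c2, c6, c8}.
Reachable from c14: {c10, c14, c15, c17, c7}.
Only in c2's history (ahead): {c2, c6, c8} — 3.
Only in c14's history (behind): {c14, c17, c7} — 3.

3 ahead, 3 behind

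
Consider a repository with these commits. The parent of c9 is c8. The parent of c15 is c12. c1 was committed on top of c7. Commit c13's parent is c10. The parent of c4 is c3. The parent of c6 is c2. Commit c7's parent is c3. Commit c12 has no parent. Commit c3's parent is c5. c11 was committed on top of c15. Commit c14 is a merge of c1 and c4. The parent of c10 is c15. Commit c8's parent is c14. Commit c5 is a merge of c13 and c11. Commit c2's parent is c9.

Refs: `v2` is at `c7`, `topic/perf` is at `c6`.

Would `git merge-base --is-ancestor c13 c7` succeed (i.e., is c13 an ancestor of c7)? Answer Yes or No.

Yes

Ancestors of c7 (commits reachable by following parents): {c10, c11, c12, c13, c15, c3, c5, c7}.
c13 is in that set, so it is an ancestor of c7.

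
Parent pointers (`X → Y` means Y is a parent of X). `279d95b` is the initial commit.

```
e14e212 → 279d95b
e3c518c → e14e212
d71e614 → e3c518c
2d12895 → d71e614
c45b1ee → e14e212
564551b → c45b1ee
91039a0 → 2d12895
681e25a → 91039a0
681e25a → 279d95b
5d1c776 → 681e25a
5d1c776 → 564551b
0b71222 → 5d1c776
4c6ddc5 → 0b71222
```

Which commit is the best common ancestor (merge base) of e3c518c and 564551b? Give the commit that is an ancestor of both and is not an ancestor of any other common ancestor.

Ancestors of e3c518c: {279d95b, e14e212, e3c518c}.
Ancestors of 564551b: {279d95b, 564551b, c45b1ee, e14e212}.
Common ancestors: {279d95b, e14e212}.
Among these, e14e212 is not an ancestor of any other common ancestor — it is the merge base.

e14e212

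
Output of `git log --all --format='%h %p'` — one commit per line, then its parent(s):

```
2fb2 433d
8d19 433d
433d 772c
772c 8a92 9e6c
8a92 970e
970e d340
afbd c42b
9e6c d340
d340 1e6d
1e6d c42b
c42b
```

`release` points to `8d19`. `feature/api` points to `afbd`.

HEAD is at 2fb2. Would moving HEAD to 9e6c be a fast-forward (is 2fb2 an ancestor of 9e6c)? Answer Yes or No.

A fast-forward from 2fb2 to 9e6c is possible iff 2fb2 is an ancestor of 9e6c.
Ancestors of 9e6c: {1e6d, 9e6c, c42b, d340}.
2fb2 is not among them, so fast-forward is not possible.

No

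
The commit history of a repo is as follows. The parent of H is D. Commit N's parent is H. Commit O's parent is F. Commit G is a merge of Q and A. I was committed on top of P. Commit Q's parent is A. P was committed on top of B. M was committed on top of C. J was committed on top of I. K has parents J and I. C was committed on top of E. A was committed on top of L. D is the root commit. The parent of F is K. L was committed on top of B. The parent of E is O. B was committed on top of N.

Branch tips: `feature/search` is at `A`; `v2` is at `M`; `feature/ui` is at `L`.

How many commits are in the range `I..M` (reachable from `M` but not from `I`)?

7

Reachable from M: {B, C, D, E, F, H, I, J, K, M, N, O, P}.
Reachable from I: {B, D, H, I, N, P}.
In M's history but not I's: {C, E, F, J, K, M, O} — 7 commits.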